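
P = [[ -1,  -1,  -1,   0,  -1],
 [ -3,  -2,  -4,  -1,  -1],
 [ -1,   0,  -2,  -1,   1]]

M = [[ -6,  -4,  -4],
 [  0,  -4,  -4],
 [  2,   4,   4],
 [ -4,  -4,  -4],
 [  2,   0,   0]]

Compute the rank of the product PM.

2

First compute PM:
[[  2,   4,   4],
 [ 12,   8,   8],
 [  8,   0,   0]]
Now row reduce the product.
R2 ← R2 − (6)·R1: [0, -16, -16]
R3 ← R3 − (4)·R1: [0, -16, -16]
R3 ← R3 − R2: [0, 0, 0]
2 nonzero rows, so rank(PM) = 2.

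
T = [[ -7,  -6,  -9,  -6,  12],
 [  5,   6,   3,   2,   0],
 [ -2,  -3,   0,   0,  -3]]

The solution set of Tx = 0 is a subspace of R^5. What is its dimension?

Row reduce to echelon form.
R2 ← R2 + (5/7)·R1: [0, 12/7, -24/7, -16/7, 60/7]
R3 ← R3 − (2/7)·R1: [0, -9/7, 18/7, 12/7, -45/7]
R3 ← R3 + (3/4)·R2: [0, 0, 0, 0, 0]
2 nonzero rows, so rank(T) = 2.
T has 5 columns; by rank–nullity, nullity = 5 − 2 = 3.

3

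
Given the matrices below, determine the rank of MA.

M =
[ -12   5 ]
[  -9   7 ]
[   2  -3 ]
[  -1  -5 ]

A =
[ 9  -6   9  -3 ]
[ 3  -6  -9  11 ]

First compute MA:
[[-93,  42, -153,  91],
 [-60,  12, -144, 104],
 [  9,   6,  45, -39],
 [-24,  36,  36, -52]]
Now row reduce the product.
R2 ← R2 − (20/31)·R1: [0, -468/31, -1404/31, 1404/31]
R3 ← R3 + (3/31)·R1: [0, 312/31, 936/31, -936/31]
R4 ← R4 − (8/31)·R1: [0, 780/31, 2340/31, -2340/31]
R3 ← R3 + (2/3)·R2: [0, 0, 0, 0]
R4 ← R4 + (5/3)·R2: [0, 0, 0, 0]
2 nonzero rows, so rank(MA) = 2.

2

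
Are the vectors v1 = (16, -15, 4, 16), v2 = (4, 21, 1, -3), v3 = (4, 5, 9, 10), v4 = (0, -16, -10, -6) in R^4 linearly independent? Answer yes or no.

Form the matrix with these vectors as rows and row reduce.
R2 ← R2 − (1/4)·R1: [0, 99/4, 0, -7]
R3 ← R3 − (1/4)·R1: [0, 35/4, 8, 6]
R3 ← R3 − (35/99)·R2: [0, 0, 8, 839/99]
R4 ← R4 + (64/99)·R2: [0, 0, -10, -1042/99]
R4 ← R4 + (5/4)·R3: [0, 0, 0, 3/44]
4 nonzero rows, so the 4 vectors span a space of dimension 4.
Since 4 = 4, the vectors are linearly independent.

yes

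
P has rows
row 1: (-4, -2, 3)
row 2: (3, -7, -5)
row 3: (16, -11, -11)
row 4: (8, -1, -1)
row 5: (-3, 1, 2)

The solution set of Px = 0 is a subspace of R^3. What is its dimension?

0

Row reduce to echelon form.
R2 ← R2 + (3/4)·R1: [0, -17/2, -11/4]
R3 ← R3 + (4)·R1: [0, -19, 1]
R4 ← R4 + (2)·R1: [0, -5, 5]
R5 ← R5 − (3/4)·R1: [0, 5/2, -1/4]
R3 ← R3 − (38/17)·R2: [0, 0, 243/34]
R4 ← R4 − (10/17)·R2: [0, 0, 225/34]
R5 ← R5 + (5/17)·R2: [0, 0, -18/17]
R4 ← R4 − (25/27)·R3: [0, 0, 0]
R5 ← R5 + (4/27)·R3: [0, 0, 0]
3 nonzero rows, so rank(P) = 3.
P has 3 columns; by rank–nullity, nullity = 3 − 3 = 0.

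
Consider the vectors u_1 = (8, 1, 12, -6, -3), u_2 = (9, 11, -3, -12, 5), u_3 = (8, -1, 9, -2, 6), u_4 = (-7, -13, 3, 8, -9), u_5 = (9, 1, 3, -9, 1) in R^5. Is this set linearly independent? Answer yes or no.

Form the matrix with these vectors as rows and row reduce.
R2 ← R2 − (9/8)·R1: [0, 79/8, -33/2, -21/4, 67/8]
R3 ← R3 − R1: [0, -2, -3, 4, 9]
R4 ← R4 + (7/8)·R1: [0, -97/8, 27/2, 11/4, -93/8]
R5 ← R5 − (9/8)·R1: [0, -1/8, -21/2, -9/4, 35/8]
R3 ← R3 + (16/79)·R2: [0, 0, -501/79, 232/79, 845/79]
R4 ← R4 + (97/79)·R2: [0, 0, -534/79, -292/79, -106/79]
R5 ← R5 + (1/79)·R2: [0, 0, -846/79, -183/79, 354/79]
R4 ← R4 − (178/167)·R3: [0, 0, 0, -1140/167, -2128/167]
R5 ← R5 − (282/167)·R3: [0, 0, 0, -1215/167, -2268/167]
R5 ← R5 − (81/76)·R4: [0, 0, 0, 0, 0]
4 nonzero rows, so the 5 vectors span a space of dimension 4.
Since 4 < 5, the vectors are linearly dependent.

no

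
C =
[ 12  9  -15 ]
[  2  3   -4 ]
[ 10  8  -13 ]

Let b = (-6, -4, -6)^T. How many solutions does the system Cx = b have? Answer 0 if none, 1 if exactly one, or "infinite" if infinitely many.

Row reduce the augmented matrix [C | b].
R2 ← R2 − (1/6)·R1: [0, 3/2, -3/2, -3]
R3 ← R3 − (5/6)·R1: [0, 1/2, -1/2, -1]
R3 ← R3 − (1/3)·R2: [0, 0, 0, 0]
The echelon form has 2 nonzero rows, and every pivot lies in the first 3 columns, so rank(C) = rank([C|b]) = 2.
The system is consistent.
rank = 2 < 3 unknowns, so there are infinitely many solutions.

infinite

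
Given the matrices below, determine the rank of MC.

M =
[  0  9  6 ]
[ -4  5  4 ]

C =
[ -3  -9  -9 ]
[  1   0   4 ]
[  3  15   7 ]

2

First compute MC:
[[ 27,  90,  78],
 [ 29,  96,  84]]
Now row reduce the product.
R2 ← R2 − (29/27)·R1: [0, -2/3, 2/9]
2 nonzero rows, so rank(MC) = 2.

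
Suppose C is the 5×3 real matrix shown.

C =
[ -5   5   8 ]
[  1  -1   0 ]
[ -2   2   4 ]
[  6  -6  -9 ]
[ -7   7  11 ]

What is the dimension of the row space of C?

2

Row reduce to echelon form.
R2 ← R2 + (1/5)·R1: [0, 0, 8/5]
R3 ← R3 − (2/5)·R1: [0, 0, 4/5]
R4 ← R4 + (6/5)·R1: [0, 0, 3/5]
R5 ← R5 − (7/5)·R1: [0, 0, -1/5]
R3 ← R3 − (1/2)·R2: [0, 0, 0]
R4 ← R4 − (3/8)·R2: [0, 0, 0]
R5 ← R5 + (1/8)·R2: [0, 0, 0]
Echelon form has 2 nonzero rows, so rank(C) = 2.
The row space has dimension equal to the rank: 2.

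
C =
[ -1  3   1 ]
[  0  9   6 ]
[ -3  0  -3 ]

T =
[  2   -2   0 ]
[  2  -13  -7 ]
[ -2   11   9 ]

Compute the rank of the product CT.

First compute CT:
[[  2, -26, -12],
 [  6, -51,  -9],
 [  0, -27, -27]]
Now row reduce the product.
R2 ← R2 − (3)·R1: [0, 27, 27]
R3 ← R3 + R2: [0, 0, 0]
2 nonzero rows, so rank(CT) = 2.

2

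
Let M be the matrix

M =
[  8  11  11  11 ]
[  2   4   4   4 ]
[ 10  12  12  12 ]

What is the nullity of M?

Row reduce to echelon form.
R2 ← R2 − (1/4)·R1: [0, 5/4, 5/4, 5/4]
R3 ← R3 − (5/4)·R1: [0, -7/4, -7/4, -7/4]
R3 ← R3 + (7/5)·R2: [0, 0, 0, 0]
2 nonzero rows, so rank(M) = 2.
M has 4 columns; by rank–nullity, nullity = 4 − 2 = 2.

2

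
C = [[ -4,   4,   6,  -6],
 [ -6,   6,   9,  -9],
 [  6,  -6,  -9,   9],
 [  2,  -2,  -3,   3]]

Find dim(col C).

1

Row reduce to echelon form.
R2 ← R2 − (3/2)·R1: [0, 0, 0, 0]
R3 ← R3 + (3/2)·R1: [0, 0, 0, 0]
R4 ← R4 + (1/2)·R1: [0, 0, 0, 0]
Echelon form has 1 nonzero row, so rank(C) = 1.
The column space has dimension equal to the rank: 1.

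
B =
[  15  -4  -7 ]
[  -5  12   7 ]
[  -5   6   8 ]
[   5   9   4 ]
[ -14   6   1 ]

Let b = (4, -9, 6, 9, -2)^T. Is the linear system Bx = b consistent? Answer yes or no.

Row reduce the augmented matrix [B | b].
R2 ← R2 + (1/3)·R1: [0, 32/3, 14/3, -23/3]
R3 ← R3 + (1/3)·R1: [0, 14/3, 17/3, 22/3]
R4 ← R4 − (1/3)·R1: [0, 31/3, 19/3, 23/3]
R5 ← R5 + (14/15)·R1: [0, 34/15, -83/15, 26/15]
R3 ← R3 − (7/16)·R2: [0, 0, 29/8, 171/16]
R4 ← R4 − (31/32)·R2: [0, 0, 29/16, 483/32]
R5 ← R5 − (17/80)·R2: [0, 0, -261/40, 269/80]
R4 ← R4 − (1/2)·R3: [0, 0, 0, 39/4]
R5 ← R5 + (9/5)·R3: [0, 0, 0, 113/5]
R5 ← R5 − (452/195)·R4: [0, 0, 0, 0]
The echelon form has 4 nonzero rows; the last pivot sits in the augmented column, so rank(B) = 3 but rank([B|b]) = 4.
Since the ranks differ, the system is inconsistent.

no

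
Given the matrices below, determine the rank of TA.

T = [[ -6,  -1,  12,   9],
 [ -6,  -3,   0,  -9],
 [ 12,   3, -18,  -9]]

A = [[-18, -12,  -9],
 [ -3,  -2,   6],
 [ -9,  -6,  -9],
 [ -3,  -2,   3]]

First compute TA:
[[-24, -16, -33],
 [144,  96,   9],
 [-36, -24,  45]]
Now row reduce the product.
R2 ← R2 + (6)·R1: [0, 0, -189]
R3 ← R3 − (3/2)·R1: [0, 0, 189/2]
R3 ← R3 + (1/2)·R2: [0, 0, 0]
2 nonzero rows, so rank(TA) = 2.

2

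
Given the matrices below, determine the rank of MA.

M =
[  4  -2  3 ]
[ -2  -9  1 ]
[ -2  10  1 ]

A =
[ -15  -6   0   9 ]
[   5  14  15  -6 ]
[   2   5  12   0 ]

First compute MA:
[[-64, -37,   6,  48],
 [-13, -109, -123,  36],
 [ 82, 157, 162, -78]]
Now row reduce the product.
R2 ← R2 − (13/64)·R1: [0, -6495/64, -3975/32, 105/4]
R3 ← R3 + (41/32)·R1: [0, 3507/32, 2715/16, -33/2]
R3 ← R3 + (2338/2165)·R2: [0, 0, 15390/433, 5130/433]
3 nonzero rows, so rank(MA) = 3.

3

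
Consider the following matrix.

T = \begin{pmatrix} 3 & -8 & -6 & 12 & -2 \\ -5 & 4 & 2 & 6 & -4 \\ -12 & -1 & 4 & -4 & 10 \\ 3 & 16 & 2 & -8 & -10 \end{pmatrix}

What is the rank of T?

Row reduce to echelon form.
R2 ← R2 + (5/3)·R1: [0, -28/3, -8, 26, -22/3]
R3 ← R3 + (4)·R1: [0, -33, -20, 44, 2]
R4 ← R4 − R1: [0, 24, 8, -20, -8]
R3 ← R3 − (99/28)·R2: [0, 0, 58/7, -671/14, 391/14]
R4 ← R4 + (18/7)·R2: [0, 0, -88/7, 328/7, -188/7]
R4 ← R4 + (44/29)·R3: [0, 0, 0, -750/29, 450/29]
Echelon form has 4 nonzero rows, so rank(T) = 4.

4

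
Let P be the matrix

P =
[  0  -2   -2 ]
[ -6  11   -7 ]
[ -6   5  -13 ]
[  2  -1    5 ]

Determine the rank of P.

2

Row reduce to echelon form.
Swap R1 ↔ R2
R3 ← R3 − R1: [0, -6, -6]
R4 ← R4 + (1/3)·R1: [0, 8/3, 8/3]
R3 ← R3 − (3)·R2: [0, 0, 0]
R4 ← R4 + (4/3)·R2: [0, 0, 0]
Echelon form has 2 nonzero rows, so rank(P) = 2.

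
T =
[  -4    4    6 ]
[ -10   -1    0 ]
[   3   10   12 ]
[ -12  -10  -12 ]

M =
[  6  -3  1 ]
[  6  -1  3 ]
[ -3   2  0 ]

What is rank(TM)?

2

First compute TM:
[[-18,  20,   8],
 [-66,  31, -13],
 [ 42,   5,  33],
 [-96,  22, -42]]
Now row reduce the product.
R2 ← R2 − (11/3)·R1: [0, -127/3, -127/3]
R3 ← R3 + (7/3)·R1: [0, 155/3, 155/3]
R4 ← R4 − (16/3)·R1: [0, -254/3, -254/3]
R3 ← R3 + (155/127)·R2: [0, 0, 0]
R4 ← R4 − (2)·R2: [0, 0, 0]
2 nonzero rows, so rank(TM) = 2.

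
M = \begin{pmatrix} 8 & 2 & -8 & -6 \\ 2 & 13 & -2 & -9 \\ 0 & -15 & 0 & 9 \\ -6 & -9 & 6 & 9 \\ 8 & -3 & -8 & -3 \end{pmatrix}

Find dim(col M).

2

Row reduce to echelon form.
R2 ← R2 − (1/4)·R1: [0, 25/2, 0, -15/2]
R4 ← R4 + (3/4)·R1: [0, -15/2, 0, 9/2]
R5 ← R5 − R1: [0, -5, 0, 3]
R3 ← R3 + (6/5)·R2: [0, 0, 0, 0]
R4 ← R4 + (3/5)·R2: [0, 0, 0, 0]
R5 ← R5 + (2/5)·R2: [0, 0, 0, 0]
Echelon form has 2 nonzero rows, so rank(M) = 2.
The column space has dimension equal to the rank: 2.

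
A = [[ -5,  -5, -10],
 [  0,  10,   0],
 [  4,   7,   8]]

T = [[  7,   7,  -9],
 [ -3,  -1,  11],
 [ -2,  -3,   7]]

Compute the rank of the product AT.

First compute AT:
[[  0,   0, -80],
 [-30, -10, 110],
 [ -9,  -3,  97]]
Now row reduce the product.
Swap R1 ↔ R2
R3 ← R3 − (3/10)·R1: [0, 0, 64]
R3 ← R3 + (4/5)·R2: [0, 0, 0]
2 nonzero rows, so rank(AT) = 2.

2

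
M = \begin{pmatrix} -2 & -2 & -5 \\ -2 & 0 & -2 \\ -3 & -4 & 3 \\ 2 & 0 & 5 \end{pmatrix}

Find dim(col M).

3

Row reduce to echelon form.
R2 ← R2 − R1: [0, 2, 3]
R3 ← R3 − (3/2)·R1: [0, -1, 21/2]
R4 ← R4 + R1: [0, -2, 0]
R3 ← R3 + (1/2)·R2: [0, 0, 12]
R4 ← R4 + R2: [0, 0, 3]
R4 ← R4 − (1/4)·R3: [0, 0, 0]
Echelon form has 3 nonzero rows, so rank(M) = 3.
The column space has dimension equal to the rank: 3.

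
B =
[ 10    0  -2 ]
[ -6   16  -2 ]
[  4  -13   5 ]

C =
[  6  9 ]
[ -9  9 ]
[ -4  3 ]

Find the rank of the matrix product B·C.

2

First compute BC:
[[ 68,  84],
 [-172,  84],
 [121, -66]]
Now row reduce the product.
R2 ← R2 + (43/17)·R1: [0, 5040/17]
R3 ← R3 − (121/68)·R1: [0, -3663/17]
R3 ← R3 + (407/560)·R2: [0, 0]
2 nonzero rows, so rank(BC) = 2.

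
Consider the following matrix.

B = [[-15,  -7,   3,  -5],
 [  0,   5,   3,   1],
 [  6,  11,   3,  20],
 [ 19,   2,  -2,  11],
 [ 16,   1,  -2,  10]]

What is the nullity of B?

0

Row reduce to echelon form.
R3 ← R3 + (2/5)·R1: [0, 41/5, 21/5, 18]
R4 ← R4 + (19/15)·R1: [0, -103/15, 9/5, 14/3]
R5 ← R5 + (16/15)·R1: [0, -97/15, 6/5, 14/3]
R3 ← R3 − (41/25)·R2: [0, 0, -18/25, 409/25]
R4 ← R4 + (103/75)·R2: [0, 0, 148/25, 151/25]
R5 ← R5 + (97/75)·R2: [0, 0, 127/25, 149/25]
R4 ← R4 + (74/9)·R3: [0, 0, 0, 1265/9]
R5 ← R5 + (127/18)·R3: [0, 0, 0, 2185/18]
R5 ← R5 − (19/22)·R4: [0, 0, 0, 0]
4 nonzero rows, so rank(B) = 4.
B has 4 columns; by rank–nullity, nullity = 4 − 4 = 0.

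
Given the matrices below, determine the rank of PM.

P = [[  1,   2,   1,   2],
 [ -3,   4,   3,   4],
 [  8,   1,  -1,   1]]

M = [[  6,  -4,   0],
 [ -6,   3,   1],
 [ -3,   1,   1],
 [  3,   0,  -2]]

First compute PM:
[[ -3,   3,  -1],
 [-39,  27,  -1],
 [ 48, -30,  -2]]
Now row reduce the product.
R2 ← R2 − (13)·R1: [0, -12, 12]
R3 ← R3 + (16)·R1: [0, 18, -18]
R3 ← R3 + (3/2)·R2: [0, 0, 0]
2 nonzero rows, so rank(PM) = 2.

2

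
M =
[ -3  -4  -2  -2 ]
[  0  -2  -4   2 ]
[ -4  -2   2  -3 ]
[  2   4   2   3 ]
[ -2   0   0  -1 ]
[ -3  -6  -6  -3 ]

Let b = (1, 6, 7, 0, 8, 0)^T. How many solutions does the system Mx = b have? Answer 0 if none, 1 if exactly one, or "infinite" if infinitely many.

Row reduce the augmented matrix [M | b].
R3 ← R3 − (4/3)·R1: [0, 10/3, 14/3, -1/3, 17/3]
R4 ← R4 + (2/3)·R1: [0, 4/3, 2/3, 5/3, 2/3]
R5 ← R5 − (2/3)·R1: [0, 8/3, 4/3, 1/3, 22/3]
R6 ← R6 − R1: [0, -2, -4, -1, -1]
R3 ← R3 + (5/3)·R2: [0, 0, -2, 3, 47/3]
R4 ← R4 + (2/3)·R2: [0, 0, -2, 3, 14/3]
R5 ← R5 + (4/3)·R2: [0, 0, -4, 3, 46/3]
R6 ← R6 − R2: [0, 0, 0, -3, -7]
R4 ← R4 − R3: [0, 0, 0, 0, -11]
R5 ← R5 − (2)·R3: [0, 0, 0, -3, -16]
Swap R4 ↔ R5
R6 ← R6 − R4: [0, 0, 0, 0, 9]
R6 ← R6 + (9/11)·R5: [0, 0, 0, 0, 0]
The echelon form has 5 nonzero rows; the last pivot sits in the augmented column, so rank(M) = 4 but rank([M|b]) = 5.
Since the ranks differ, the system is inconsistent.
It has no solutions.

0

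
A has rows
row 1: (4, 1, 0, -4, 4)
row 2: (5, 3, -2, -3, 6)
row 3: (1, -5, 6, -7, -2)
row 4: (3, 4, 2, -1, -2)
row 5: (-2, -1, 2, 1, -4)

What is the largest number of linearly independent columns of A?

3

Row reduce to echelon form.
R2 ← R2 − (5/4)·R1: [0, 7/4, -2, 2, 1]
R3 ← R3 − (1/4)·R1: [0, -21/4, 6, -6, -3]
R4 ← R4 − (3/4)·R1: [0, 13/4, 2, 2, -5]
R5 ← R5 + (1/2)·R1: [0, -1/2, 2, -1, -2]
R3 ← R3 + (3)·R2: [0, 0, 0, 0, 0]
R4 ← R4 − (13/7)·R2: [0, 0, 40/7, -12/7, -48/7]
R5 ← R5 + (2/7)·R2: [0, 0, 10/7, -3/7, -12/7]
Swap R3 ↔ R4
R5 ← R5 − (1/4)·R3: [0, 0, 0, 0, 0]
Echelon form has 3 nonzero rows, so rank(A) = 3.
The rank gives the maximum number of linearly independent columns: 3.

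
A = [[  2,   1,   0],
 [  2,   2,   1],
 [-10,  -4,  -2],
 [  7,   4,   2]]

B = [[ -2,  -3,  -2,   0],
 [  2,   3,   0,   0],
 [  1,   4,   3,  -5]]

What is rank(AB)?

3

First compute AB:
[[ -2,  -3,  -4,   0],
 [  1,   4,  -1,  -5],
 [ 10,  10,  14,  10],
 [ -4,  -1,  -8, -10]]
Now row reduce the product.
R2 ← R2 + (1/2)·R1: [0, 5/2, -3, -5]
R3 ← R3 + (5)·R1: [0, -5, -6, 10]
R4 ← R4 − (2)·R1: [0, 5, 0, -10]
R3 ← R3 + (2)·R2: [0, 0, -12, 0]
R4 ← R4 − (2)·R2: [0, 0, 6, 0]
R4 ← R4 + (1/2)·R3: [0, 0, 0, 0]
3 nonzero rows, so rank(AB) = 3.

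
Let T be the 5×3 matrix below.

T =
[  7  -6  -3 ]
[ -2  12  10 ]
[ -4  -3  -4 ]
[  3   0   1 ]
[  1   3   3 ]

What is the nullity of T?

Row reduce to echelon form.
R2 ← R2 + (2/7)·R1: [0, 72/7, 64/7]
R3 ← R3 + (4/7)·R1: [0, -45/7, -40/7]
R4 ← R4 − (3/7)·R1: [0, 18/7, 16/7]
R5 ← R5 − (1/7)·R1: [0, 27/7, 24/7]
R3 ← R3 + (5/8)·R2: [0, 0, 0]
R4 ← R4 − (1/4)·R2: [0, 0, 0]
R5 ← R5 − (3/8)·R2: [0, 0, 0]
2 nonzero rows, so rank(T) = 2.
T has 3 columns; by rank–nullity, nullity = 3 − 2 = 1.

1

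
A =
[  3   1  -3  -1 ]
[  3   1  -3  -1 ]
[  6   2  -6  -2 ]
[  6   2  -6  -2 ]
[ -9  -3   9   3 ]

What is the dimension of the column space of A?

1

Row reduce to echelon form.
R2 ← R2 − R1: [0, 0, 0, 0]
R3 ← R3 − (2)·R1: [0, 0, 0, 0]
R4 ← R4 − (2)·R1: [0, 0, 0, 0]
R5 ← R5 + (3)·R1: [0, 0, 0, 0]
Echelon form has 1 nonzero row, so rank(A) = 1.
The column space has dimension equal to the rank: 1.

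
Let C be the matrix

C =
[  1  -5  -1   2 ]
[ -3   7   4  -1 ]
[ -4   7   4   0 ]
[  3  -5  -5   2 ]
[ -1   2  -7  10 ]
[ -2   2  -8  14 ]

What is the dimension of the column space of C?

4

Row reduce to echelon form.
R2 ← R2 + (3)·R1: [0, -8, 1, 5]
R3 ← R3 + (4)·R1: [0, -13, 0, 8]
R4 ← R4 − (3)·R1: [0, 10, -2, -4]
R5 ← R5 + R1: [0, -3, -8, 12]
R6 ← R6 + (2)·R1: [0, -8, -10, 18]
R3 ← R3 − (13/8)·R2: [0, 0, -13/8, -1/8]
R4 ← R4 + (5/4)·R2: [0, 0, -3/4, 9/4]
R5 ← R5 − (3/8)·R2: [0, 0, -67/8, 81/8]
R6 ← R6 − R2: [0, 0, -11, 13]
R4 ← R4 − (6/13)·R3: [0, 0, 0, 30/13]
R5 ← R5 − (67/13)·R3: [0, 0, 0, 140/13]
R6 ← R6 − (88/13)·R3: [0, 0, 0, 180/13]
R5 ← R5 − (14/3)·R4: [0, 0, 0, 0]
R6 ← R6 − (6)·R4: [0, 0, 0, 0]
Echelon form has 4 nonzero rows, so rank(C) = 4.
The column space has dimension equal to the rank: 4.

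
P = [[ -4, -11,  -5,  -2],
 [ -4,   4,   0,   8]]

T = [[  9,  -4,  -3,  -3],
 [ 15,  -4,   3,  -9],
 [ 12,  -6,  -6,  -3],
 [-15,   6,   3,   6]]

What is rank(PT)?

First compute PT:
[[-231,  78,   3, 114],
 [-96,  48,  48,  24]]
Now row reduce the product.
R2 ← R2 − (32/77)·R1: [0, 1200/77, 3600/77, -1800/77]
2 nonzero rows, so rank(PT) = 2.

2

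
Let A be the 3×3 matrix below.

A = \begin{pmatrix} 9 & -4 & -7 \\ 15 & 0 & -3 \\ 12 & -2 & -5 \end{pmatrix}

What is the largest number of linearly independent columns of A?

Row reduce to echelon form.
R2 ← R2 − (5/3)·R1: [0, 20/3, 26/3]
R3 ← R3 − (4/3)·R1: [0, 10/3, 13/3]
R3 ← R3 − (1/2)·R2: [0, 0, 0]
Echelon form has 2 nonzero rows, so rank(A) = 2.
The rank gives the maximum number of linearly independent columns: 2.

2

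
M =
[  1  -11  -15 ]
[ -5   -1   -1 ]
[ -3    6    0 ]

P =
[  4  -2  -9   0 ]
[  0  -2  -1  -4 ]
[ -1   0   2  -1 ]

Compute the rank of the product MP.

2

First compute MP:
[[ 19,  20, -28,  59],
 [-19,  12,  44,   5],
 [-12,  -6,  21, -24]]
Now row reduce the product.
R2 ← R2 + R1: [0, 32, 16, 64]
R3 ← R3 + (12/19)·R1: [0, 126/19, 63/19, 252/19]
R3 ← R3 − (63/304)·R2: [0, 0, 0, 0]
2 nonzero rows, so rank(MP) = 2.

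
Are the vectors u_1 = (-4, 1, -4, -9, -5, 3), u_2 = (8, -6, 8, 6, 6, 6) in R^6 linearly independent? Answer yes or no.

yes

Form the matrix with these vectors as rows and row reduce.
R2 ← R2 + (2)·R1: [0, -4, 0, -12, -4, 12]
2 nonzero rows, so the 2 vectors span a space of dimension 2.
Since 2 = 2, the vectors are linearly independent.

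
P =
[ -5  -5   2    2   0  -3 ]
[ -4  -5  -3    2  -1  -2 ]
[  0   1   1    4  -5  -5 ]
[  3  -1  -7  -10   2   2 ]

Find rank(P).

4

Row reduce to echelon form.
R2 ← R2 − (4/5)·R1: [0, -1, -23/5, 2/5, -1, 2/5]
R4 ← R4 + (3/5)·R1: [0, -4, -29/5, -44/5, 2, 1/5]
R3 ← R3 + R2: [0, 0, -18/5, 22/5, -6, -23/5]
R4 ← R4 − (4)·R2: [0, 0, 63/5, -52/5, 6, -7/5]
R4 ← R4 + (7/2)·R3: [0, 0, 0, 5, -15, -35/2]
Echelon form has 4 nonzero rows, so rank(P) = 4.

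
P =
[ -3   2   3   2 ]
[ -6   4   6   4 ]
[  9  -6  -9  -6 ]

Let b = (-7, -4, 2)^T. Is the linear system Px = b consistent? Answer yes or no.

no

Row reduce the augmented matrix [P | b].
R2 ← R2 − (2)·R1: [0, 0, 0, 0, 10]
R3 ← R3 + (3)·R1: [0, 0, 0, 0, -19]
R3 ← R3 + (19/10)·R2: [0, 0, 0, 0, 0]
The echelon form has 2 nonzero rows; the last pivot sits in the augmented column, so rank(P) = 1 but rank([P|b]) = 2.
Since the ranks differ, the system is inconsistent.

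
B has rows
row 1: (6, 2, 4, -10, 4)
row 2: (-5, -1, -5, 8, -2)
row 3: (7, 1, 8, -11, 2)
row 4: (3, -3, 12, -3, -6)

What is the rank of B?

2

Row reduce to echelon form.
R2 ← R2 + (5/6)·R1: [0, 2/3, -5/3, -1/3, 4/3]
R3 ← R3 − (7/6)·R1: [0, -4/3, 10/3, 2/3, -8/3]
R4 ← R4 − (1/2)·R1: [0, -4, 10, 2, -8]
R3 ← R3 + (2)·R2: [0, 0, 0, 0, 0]
R4 ← R4 + (6)·R2: [0, 0, 0, 0, 0]
Echelon form has 2 nonzero rows, so rank(B) = 2.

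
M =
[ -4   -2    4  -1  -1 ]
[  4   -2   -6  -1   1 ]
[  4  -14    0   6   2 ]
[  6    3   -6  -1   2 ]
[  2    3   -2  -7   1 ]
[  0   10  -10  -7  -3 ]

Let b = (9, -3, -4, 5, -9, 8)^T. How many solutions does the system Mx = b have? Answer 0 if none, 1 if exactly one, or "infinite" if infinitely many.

0

Row reduce the augmented matrix [M | b].
R2 ← R2 + R1: [0, -4, -2, -2, 0, 6]
R3 ← R3 + R1: [0, -16, 4, 5, 1, 5]
R4 ← R4 + (3/2)·R1: [0, 0, 0, -5/2, 1/2, 37/2]
R5 ← R5 + (1/2)·R1: [0, 2, 0, -15/2, 1/2, -9/2]
R3 ← R3 − (4)·R2: [0, 0, 12, 13, 1, -19]
R5 ← R5 + (1/2)·R2: [0, 0, -1, -17/2, 1/2, -3/2]
R6 ← R6 + (5/2)·R2: [0, 0, -15, -12, -3, 23]
R5 ← R5 + (1/12)·R3: [0, 0, 0, -89/12, 7/12, -37/12]
R6 ← R6 + (5/4)·R3: [0, 0, 0, 17/4, -7/4, -3/4]
R5 ← R5 − (89/30)·R4: [0, 0, 0, 0, -9/10, -1739/30]
R6 ← R6 + (17/10)·R4: [0, 0, 0, 0, -9/10, 307/10]
R6 ← R6 − R5: [0, 0, 0, 0, 0, 266/3]
The echelon form has 6 nonzero rows; the last pivot sits in the augmented column, so rank(M) = 5 but rank([M|b]) = 6.
Since the ranks differ, the system is inconsistent.
It has no solutions.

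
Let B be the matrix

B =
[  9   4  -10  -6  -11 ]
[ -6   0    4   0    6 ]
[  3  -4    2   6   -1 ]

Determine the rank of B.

2

Row reduce to echelon form.
R2 ← R2 + (2/3)·R1: [0, 8/3, -8/3, -4, -4/3]
R3 ← R3 − (1/3)·R1: [0, -16/3, 16/3, 8, 8/3]
R3 ← R3 + (2)·R2: [0, 0, 0, 0, 0]
Echelon form has 2 nonzero rows, so rank(B) = 2.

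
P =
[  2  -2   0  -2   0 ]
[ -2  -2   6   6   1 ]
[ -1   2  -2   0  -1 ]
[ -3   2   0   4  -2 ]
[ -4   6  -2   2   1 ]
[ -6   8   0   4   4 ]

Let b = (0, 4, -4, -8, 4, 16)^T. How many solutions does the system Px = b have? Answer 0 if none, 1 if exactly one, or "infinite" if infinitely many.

Row reduce the augmented matrix [P | b].
R2 ← R2 + R1: [0, -4, 6, 4, 1, 4]
R3 ← R3 + (1/2)·R1: [0, 1, -2, -1, -1, -4]
R4 ← R4 + (3/2)·R1: [0, -1, 0, 1, -2, -8]
R5 ← R5 + (2)·R1: [0, 2, -2, -2, 1, 4]
R6 ← R6 + (3)·R1: [0, 2, 0, -2, 4, 16]
R3 ← R3 + (1/4)·R2: [0, 0, -1/2, 0, -3/4, -3]
R4 ← R4 − (1/4)·R2: [0, 0, -3/2, 0, -9/4, -9]
R5 ← R5 + (1/2)·R2: [0, 0, 1, 0, 3/2, 6]
R6 ← R6 + (1/2)·R2: [0, 0, 3, 0, 9/2, 18]
R4 ← R4 − (3)·R3: [0, 0, 0, 0, 0, 0]
R5 ← R5 + (2)·R3: [0, 0, 0, 0, 0, 0]
R6 ← R6 + (6)·R3: [0, 0, 0, 0, 0, 0]
The echelon form has 3 nonzero rows, and every pivot lies in the first 5 columns, so rank(P) = rank([P|b]) = 3.
The system is consistent.
rank = 3 < 5 unknowns, so there are infinitely many solutions.

infinite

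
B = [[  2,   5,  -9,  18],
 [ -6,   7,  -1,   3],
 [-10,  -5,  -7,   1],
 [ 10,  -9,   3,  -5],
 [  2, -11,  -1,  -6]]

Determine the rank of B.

Row reduce to echelon form.
R2 ← R2 + (3)·R1: [0, 22, -28, 57]
R3 ← R3 + (5)·R1: [0, 20, -52, 91]
R4 ← R4 − (5)·R1: [0, -34, 48, -95]
R5 ← R5 − R1: [0, -16, 8, -24]
R3 ← R3 − (10/11)·R2: [0, 0, -292/11, 431/11]
R4 ← R4 + (17/11)·R2: [0, 0, 52/11, -76/11]
R5 ← R5 + (8/11)·R2: [0, 0, -136/11, 192/11]
R4 ← R4 + (13/73)·R3: [0, 0, 0, 5/73]
R5 ← R5 − (34/73)·R3: [0, 0, 0, -58/73]
R5 ← R5 + (58/5)·R4: [0, 0, 0, 0]
Echelon form has 4 nonzero rows, so rank(B) = 4.

4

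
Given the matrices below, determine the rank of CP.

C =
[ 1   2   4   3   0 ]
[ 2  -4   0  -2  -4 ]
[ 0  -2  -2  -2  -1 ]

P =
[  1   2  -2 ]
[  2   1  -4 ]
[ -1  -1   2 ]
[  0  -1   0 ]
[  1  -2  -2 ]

First compute CP:
[[  1,  -3,  -2],
 [-10,  10,  20],
 [ -3,   4,   6]]
Now row reduce the product.
R2 ← R2 + (10)·R1: [0, -20, 0]
R3 ← R3 + (3)·R1: [0, -5, 0]
R3 ← R3 − (1/4)·R2: [0, 0, 0]
2 nonzero rows, so rank(CP) = 2.

2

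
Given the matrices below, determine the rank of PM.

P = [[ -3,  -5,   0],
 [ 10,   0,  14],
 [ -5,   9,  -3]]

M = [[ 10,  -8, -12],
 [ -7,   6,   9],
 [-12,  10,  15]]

First compute PM:
[[  5,  -6,  -9],
 [-68,  60,  90],
 [-77,  64,  96]]
Now row reduce the product.
R2 ← R2 + (68/5)·R1: [0, -108/5, -162/5]
R3 ← R3 + (77/5)·R1: [0, -142/5, -213/5]
R3 ← R3 − (71/54)·R2: [0, 0, 0]
2 nonzero rows, so rank(PM) = 2.

2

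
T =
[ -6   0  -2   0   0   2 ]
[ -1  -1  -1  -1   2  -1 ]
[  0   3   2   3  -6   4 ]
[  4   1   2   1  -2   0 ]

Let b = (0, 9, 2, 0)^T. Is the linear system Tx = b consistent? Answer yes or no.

no

Row reduce the augmented matrix [T | b].
R2 ← R2 − (1/6)·R1: [0, -1, -2/3, -1, 2, -4/3, 9]
R4 ← R4 + (2/3)·R1: [0, 1, 2/3, 1, -2, 4/3, 0]
R3 ← R3 + (3)·R2: [0, 0, 0, 0, 0, 0, 29]
R4 ← R4 + R2: [0, 0, 0, 0, 0, 0, 9]
R4 ← R4 − (9/29)·R3: [0, 0, 0, 0, 0, 0, 0]
The echelon form has 3 nonzero rows; the last pivot sits in the augmented column, so rank(T) = 2 but rank([T|b]) = 3.
Since the ranks differ, the system is inconsistent.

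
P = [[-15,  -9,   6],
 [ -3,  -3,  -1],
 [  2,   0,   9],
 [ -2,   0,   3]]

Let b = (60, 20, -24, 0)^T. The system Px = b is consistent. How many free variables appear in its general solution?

0

Row reduce the augmented matrix [P | b].
R2 ← R2 − (1/5)·R1: [0, -6/5, -11/5, 8]
R3 ← R3 + (2/15)·R1: [0, -6/5, 49/5, -16]
R4 ← R4 − (2/15)·R1: [0, 6/5, 11/5, -8]
R3 ← R3 − R2: [0, 0, 12, -24]
R4 ← R4 + R2: [0, 0, 0, 0]
The echelon form has 3 nonzero rows, and every pivot lies in the first 3 columns, so rank(P) = rank([P|b]) = 3.
The system is consistent.
Free variables = (unknowns) − (rank) = 3 − 3 = 0.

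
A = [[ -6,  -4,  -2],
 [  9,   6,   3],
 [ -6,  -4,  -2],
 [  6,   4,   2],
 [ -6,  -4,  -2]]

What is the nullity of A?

2

Row reduce to echelon form.
R2 ← R2 + (3/2)·R1: [0, 0, 0]
R3 ← R3 − R1: [0, 0, 0]
R4 ← R4 + R1: [0, 0, 0]
R5 ← R5 − R1: [0, 0, 0]
1 nonzero row, so rank(A) = 1.
A has 3 columns; by rank–nullity, nullity = 3 − 1 = 2.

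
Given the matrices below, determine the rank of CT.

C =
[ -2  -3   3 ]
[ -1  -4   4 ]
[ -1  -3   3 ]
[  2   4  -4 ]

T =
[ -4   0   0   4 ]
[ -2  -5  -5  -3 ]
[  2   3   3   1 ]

2

First compute CT:
[[ 20,  24,  24,   4],
 [ 20,  32,  32,  12],
 [ 16,  24,  24,   8],
 [-24, -32, -32,  -8]]
Now row reduce the product.
R2 ← R2 − R1: [0, 8, 8, 8]
R3 ← R3 − (4/5)·R1: [0, 24/5, 24/5, 24/5]
R4 ← R4 + (6/5)·R1: [0, -16/5, -16/5, -16/5]
R3 ← R3 − (3/5)·R2: [0, 0, 0, 0]
R4 ← R4 + (2/5)·R2: [0, 0, 0, 0]
2 nonzero rows, so rank(CT) = 2.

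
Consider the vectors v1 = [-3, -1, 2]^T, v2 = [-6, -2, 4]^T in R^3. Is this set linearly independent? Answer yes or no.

Form the matrix with these vectors as rows and row reduce.
R2 ← R2 − (2)·R1: [0, 0, 0]
1 nonzero row, so the 2 vectors span a space of dimension 1.
Since 1 < 2, the vectors are linearly dependent.

no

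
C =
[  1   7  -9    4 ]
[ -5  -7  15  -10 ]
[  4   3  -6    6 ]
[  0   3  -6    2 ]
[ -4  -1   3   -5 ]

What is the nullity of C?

1

Row reduce to echelon form.
R2 ← R2 + (5)·R1: [0, 28, -30, 10]
R3 ← R3 − (4)·R1: [0, -25, 30, -10]
R5 ← R5 + (4)·R1: [0, 27, -33, 11]
R3 ← R3 + (25/28)·R2: [0, 0, 45/14, -15/14]
R4 ← R4 − (3/28)·R2: [0, 0, -39/14, 13/14]
R5 ← R5 − (27/28)·R2: [0, 0, -57/14, 19/14]
R4 ← R4 + (13/15)·R3: [0, 0, 0, 0]
R5 ← R5 + (19/15)·R3: [0, 0, 0, 0]
3 nonzero rows, so rank(C) = 3.
C has 4 columns; by rank–nullity, nullity = 4 − 3 = 1.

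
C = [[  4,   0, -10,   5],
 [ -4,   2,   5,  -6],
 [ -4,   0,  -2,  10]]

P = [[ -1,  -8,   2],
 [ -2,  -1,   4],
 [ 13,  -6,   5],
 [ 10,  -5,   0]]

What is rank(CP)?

First compute CP:
[[-84,   3, -42],
 [  5,  30,  25],
 [ 78,  -6, -18]]
Now row reduce the product.
R2 ← R2 + (5/84)·R1: [0, 845/28, 45/2]
R3 ← R3 + (13/14)·R1: [0, -45/14, -57]
R3 ← R3 + (18/169)·R2: [0, 0, -9228/169]
3 nonzero rows, so rank(CP) = 3.

3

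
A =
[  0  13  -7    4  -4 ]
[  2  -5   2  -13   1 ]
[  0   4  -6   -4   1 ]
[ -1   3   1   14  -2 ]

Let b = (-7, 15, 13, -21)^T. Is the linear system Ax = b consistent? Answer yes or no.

yes

Row reduce the augmented matrix [A | b].
Swap R1 ↔ R2
R4 ← R4 + (1/2)·R1: [0, 1/2, 2, 15/2, -3/2, -27/2]
R3 ← R3 − (4/13)·R2: [0, 0, -50/13, -68/13, 29/13, 197/13]
R4 ← R4 − (1/26)·R2: [0, 0, 59/26, 191/26, -35/26, -172/13]
R4 ← R4 + (59/100)·R3: [0, 0, 0, 213/50, -3/100, -429/100]
The echelon form has 4 nonzero rows, and every pivot lies in the first 5 columns, so rank(A) = rank([A|b]) = 4.
The system is consistent.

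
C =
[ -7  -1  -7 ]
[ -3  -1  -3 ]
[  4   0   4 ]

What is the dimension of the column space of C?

2

Row reduce to echelon form.
R2 ← R2 − (3/7)·R1: [0, -4/7, 0]
R3 ← R3 + (4/7)·R1: [0, -4/7, 0]
R3 ← R3 − R2: [0, 0, 0]
Echelon form has 2 nonzero rows, so rank(C) = 2.
The column space has dimension equal to the rank: 2.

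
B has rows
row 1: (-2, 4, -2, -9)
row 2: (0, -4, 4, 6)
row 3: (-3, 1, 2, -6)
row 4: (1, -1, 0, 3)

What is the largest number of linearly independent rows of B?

Row reduce to echelon form.
R3 ← R3 − (3/2)·R1: [0, -5, 5, 15/2]
R4 ← R4 + (1/2)·R1: [0, 1, -1, -3/2]
R3 ← R3 − (5/4)·R2: [0, 0, 0, 0]
R4 ← R4 + (1/4)·R2: [0, 0, 0, 0]
Echelon form has 2 nonzero rows, so rank(B) = 2.
The rank gives the maximum number of linearly independent rows: 2.

2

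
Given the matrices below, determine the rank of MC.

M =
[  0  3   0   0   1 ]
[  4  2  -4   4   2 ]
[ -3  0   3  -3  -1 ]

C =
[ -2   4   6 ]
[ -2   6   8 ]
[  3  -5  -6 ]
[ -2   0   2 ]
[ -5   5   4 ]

2

First compute MC:
[[-11,  23,  28],
 [-42,  58,  80],
 [ 26, -32, -46]]
Now row reduce the product.
R2 ← R2 − (42/11)·R1: [0, -328/11, -296/11]
R3 ← R3 + (26/11)·R1: [0, 246/11, 222/11]
R3 ← R3 + (3/4)·R2: [0, 0, 0]
2 nonzero rows, so rank(MC) = 2.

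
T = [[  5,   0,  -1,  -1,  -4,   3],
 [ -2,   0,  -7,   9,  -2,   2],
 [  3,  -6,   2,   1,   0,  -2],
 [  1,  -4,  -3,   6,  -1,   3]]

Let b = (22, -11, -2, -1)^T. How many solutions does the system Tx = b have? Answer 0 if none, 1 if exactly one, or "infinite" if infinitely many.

Row reduce the augmented matrix [T | b].
R2 ← R2 + (2/5)·R1: [0, 0, -37/5, 43/5, -18/5, 16/5, -11/5]
R3 ← R3 − (3/5)·R1: [0, -6, 13/5, 8/5, 12/5, -19/5, -76/5]
R4 ← R4 − (1/5)·R1: [0, -4, -14/5, 31/5, -1/5, 12/5, -27/5]
Swap R2 ↔ R3
R4 ← R4 − (2/3)·R2: [0, 0, -68/15, 77/15, -9/5, 74/15, 71/15]
R4 ← R4 − (68/111)·R3: [0, 0, 0, -5/37, 15/37, 110/37, 225/37]
The echelon form has 4 nonzero rows, and every pivot lies in the first 6 columns, so rank(T) = rank([T|b]) = 4.
The system is consistent.
rank = 4 < 6 unknowns, so there are infinitely many solutions.

infinite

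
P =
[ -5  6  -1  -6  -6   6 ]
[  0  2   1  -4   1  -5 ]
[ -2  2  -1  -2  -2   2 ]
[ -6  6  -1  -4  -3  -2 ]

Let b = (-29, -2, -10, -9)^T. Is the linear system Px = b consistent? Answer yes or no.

yes

Row reduce the augmented matrix [P | b].
R3 ← R3 − (2/5)·R1: [0, -2/5, -3/5, 2/5, 2/5, -2/5, 8/5]
R4 ← R4 − (6/5)·R1: [0, -6/5, 1/5, 16/5, 21/5, -46/5, 129/5]
R3 ← R3 + (1/5)·R2: [0, 0, -2/5, -2/5, 3/5, -7/5, 6/5]
R4 ← R4 + (3/5)·R2: [0, 0, 4/5, 4/5, 24/5, -61/5, 123/5]
R4 ← R4 + (2)·R3: [0, 0, 0, 0, 6, -15, 27]
The echelon form has 4 nonzero rows, and every pivot lies in the first 6 columns, so rank(P) = rank([P|b]) = 4.
The system is consistent.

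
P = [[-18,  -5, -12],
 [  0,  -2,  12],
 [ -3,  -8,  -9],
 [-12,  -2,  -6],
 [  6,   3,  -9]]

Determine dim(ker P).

Row reduce to echelon form.
R3 ← R3 − (1/6)·R1: [0, -43/6, -7]
R4 ← R4 − (2/3)·R1: [0, 4/3, 2]
R5 ← R5 + (1/3)·R1: [0, 4/3, -13]
R3 ← R3 − (43/12)·R2: [0, 0, -50]
R4 ← R4 + (2/3)·R2: [0, 0, 10]
R5 ← R5 + (2/3)·R2: [0, 0, -5]
R4 ← R4 + (1/5)·R3: [0, 0, 0]
R5 ← R5 − (1/10)·R3: [0, 0, 0]
3 nonzero rows, so rank(P) = 3.
P has 3 columns; by rank–nullity, nullity = 3 − 3 = 0.

0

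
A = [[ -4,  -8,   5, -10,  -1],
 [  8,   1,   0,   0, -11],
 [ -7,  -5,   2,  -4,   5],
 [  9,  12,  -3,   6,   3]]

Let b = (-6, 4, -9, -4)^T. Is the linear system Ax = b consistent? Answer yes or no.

Row reduce the augmented matrix [A | b].
R2 ← R2 + (2)·R1: [0, -15, 10, -20, -13, -8]
R3 ← R3 − (7/4)·R1: [0, 9, -27/4, 27/2, 27/4, 3/2]
R4 ← R4 + (9/4)·R1: [0, -6, 33/4, -33/2, 3/4, -35/2]
R3 ← R3 + (3/5)·R2: [0, 0, -3/4, 3/2, -21/20, -33/10]
R4 ← R4 − (2/5)·R2: [0, 0, 17/4, -17/2, 119/20, -143/10]
R4 ← R4 + (17/3)·R3: [0, 0, 0, 0, 0, -33]
The echelon form has 4 nonzero rows; the last pivot sits in the augmented column, so rank(A) = 3 but rank([A|b]) = 4.
Since the ranks differ, the system is inconsistent.

no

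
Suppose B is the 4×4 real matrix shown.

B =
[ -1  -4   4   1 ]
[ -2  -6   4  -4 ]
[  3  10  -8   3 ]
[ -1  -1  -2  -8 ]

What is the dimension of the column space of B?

Row reduce to echelon form.
R2 ← R2 − (2)·R1: [0, 2, -4, -6]
R3 ← R3 + (3)·R1: [0, -2, 4, 6]
R4 ← R4 − R1: [0, 3, -6, -9]
R3 ← R3 + R2: [0, 0, 0, 0]
R4 ← R4 − (3/2)·R2: [0, 0, 0, 0]
Echelon form has 2 nonzero rows, so rank(B) = 2.
The column space has dimension equal to the rank: 2.

2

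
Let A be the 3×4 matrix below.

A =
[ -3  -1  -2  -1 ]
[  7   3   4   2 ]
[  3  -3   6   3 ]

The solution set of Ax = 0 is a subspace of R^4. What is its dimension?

2

Row reduce to echelon form.
R2 ← R2 + (7/3)·R1: [0, 2/3, -2/3, -1/3]
R3 ← R3 + R1: [0, -4, 4, 2]
R3 ← R3 + (6)·R2: [0, 0, 0, 0]
2 nonzero rows, so rank(A) = 2.
A has 4 columns; by rank–nullity, nullity = 4 − 2 = 2.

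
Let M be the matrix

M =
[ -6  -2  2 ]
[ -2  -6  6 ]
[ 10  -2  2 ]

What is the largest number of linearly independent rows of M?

Row reduce to echelon form.
R2 ← R2 − (1/3)·R1: [0, -16/3, 16/3]
R3 ← R3 + (5/3)·R1: [0, -16/3, 16/3]
R3 ← R3 − R2: [0, 0, 0]
Echelon form has 2 nonzero rows, so rank(M) = 2.
The rank gives the maximum number of linearly independent rows: 2.

2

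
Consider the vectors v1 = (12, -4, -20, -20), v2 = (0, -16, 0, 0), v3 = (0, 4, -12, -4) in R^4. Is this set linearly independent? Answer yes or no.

Form the matrix with these vectors as rows and row reduce.
R3 ← R3 + (1/4)·R2: [0, 0, -12, -4]
3 nonzero rows, so the 3 vectors span a space of dimension 3.
Since 3 = 3, the vectors are linearly independent.

yes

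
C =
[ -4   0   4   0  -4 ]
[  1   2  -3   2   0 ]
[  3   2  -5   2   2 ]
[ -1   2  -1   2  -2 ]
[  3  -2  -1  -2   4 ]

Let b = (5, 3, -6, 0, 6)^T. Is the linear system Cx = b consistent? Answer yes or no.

no

Row reduce the augmented matrix [C | b].
R2 ← R2 + (1/4)·R1: [0, 2, -2, 2, -1, 17/4]
R3 ← R3 + (3/4)·R1: [0, 2, -2, 2, -1, -9/4]
R4 ← R4 − (1/4)·R1: [0, 2, -2, 2, -1, -5/4]
R5 ← R5 + (3/4)·R1: [0, -2, 2, -2, 1, 39/4]
R3 ← R3 − R2: [0, 0, 0, 0, 0, -13/2]
R4 ← R4 − R2: [0, 0, 0, 0, 0, -11/2]
R5 ← R5 + R2: [0, 0, 0, 0, 0, 14]
R4 ← R4 − (11/13)·R3: [0, 0, 0, 0, 0, 0]
R5 ← R5 + (28/13)·R3: [0, 0, 0, 0, 0, 0]
The echelon form has 3 nonzero rows; the last pivot sits in the augmented column, so rank(C) = 2 but rank([C|b]) = 3.
Since the ranks differ, the system is inconsistent.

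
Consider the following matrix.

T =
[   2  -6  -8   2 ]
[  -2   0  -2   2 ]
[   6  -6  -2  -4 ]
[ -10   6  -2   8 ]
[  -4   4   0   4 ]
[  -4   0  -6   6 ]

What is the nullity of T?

1

Row reduce to echelon form.
R2 ← R2 + R1: [0, -6, -10, 4]
R3 ← R3 − (3)·R1: [0, 12, 22, -10]
R4 ← R4 + (5)·R1: [0, -24, -42, 18]
R5 ← R5 + (2)·R1: [0, -8, -16, 8]
R6 ← R6 + (2)·R1: [0, -12, -22, 10]
R3 ← R3 + (2)·R2: [0, 0, 2, -2]
R4 ← R4 − (4)·R2: [0, 0, -2, 2]
R5 ← R5 − (4/3)·R2: [0, 0, -8/3, 8/3]
R6 ← R6 − (2)·R2: [0, 0, -2, 2]
R4 ← R4 + R3: [0, 0, 0, 0]
R5 ← R5 + (4/3)·R3: [0, 0, 0, 0]
R6 ← R6 + R3: [0, 0, 0, 0]
3 nonzero rows, so rank(T) = 3.
T has 4 columns; by rank–nullity, nullity = 4 − 3 = 1.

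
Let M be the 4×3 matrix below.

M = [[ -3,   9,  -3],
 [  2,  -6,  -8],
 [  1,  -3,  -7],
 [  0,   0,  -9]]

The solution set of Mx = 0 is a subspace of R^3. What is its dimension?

Row reduce to echelon form.
R2 ← R2 + (2/3)·R1: [0, 0, -10]
R3 ← R3 + (1/3)·R1: [0, 0, -8]
R3 ← R3 − (4/5)·R2: [0, 0, 0]
R4 ← R4 − (9/10)·R2: [0, 0, 0]
2 nonzero rows, so rank(M) = 2.
M has 3 columns; by rank–nullity, nullity = 3 − 2 = 1.

1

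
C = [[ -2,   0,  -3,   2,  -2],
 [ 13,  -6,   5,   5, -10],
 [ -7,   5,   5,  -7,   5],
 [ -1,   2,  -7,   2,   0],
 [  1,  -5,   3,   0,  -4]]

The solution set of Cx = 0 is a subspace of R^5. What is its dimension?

0

Row reduce to echelon form.
R2 ← R2 + (13/2)·R1: [0, -6, -29/2, 18, -23]
R3 ← R3 − (7/2)·R1: [0, 5, 31/2, -14, 12]
R4 ← R4 − (1/2)·R1: [0, 2, -11/2, 1, 1]
R5 ← R5 + (1/2)·R1: [0, -5, 3/2, 1, -5]
R3 ← R3 + (5/6)·R2: [0, 0, 41/12, 1, -43/6]
R4 ← R4 + (1/3)·R2: [0, 0, -31/3, 7, -20/3]
R5 ← R5 − (5/6)·R2: [0, 0, 163/12, -14, 85/6]
R4 ← R4 + (124/41)·R3: [0, 0, 0, 411/41, -1162/41]
R5 ← R5 − (163/41)·R3: [0, 0, 0, -737/41, 1749/41]
R5 ← R5 + (737/411)·R4: [0, 0, 0, 0, -3355/411]
5 nonzero rows, so rank(C) = 5.
C has 5 columns; by rank–nullity, nullity = 5 − 5 = 0.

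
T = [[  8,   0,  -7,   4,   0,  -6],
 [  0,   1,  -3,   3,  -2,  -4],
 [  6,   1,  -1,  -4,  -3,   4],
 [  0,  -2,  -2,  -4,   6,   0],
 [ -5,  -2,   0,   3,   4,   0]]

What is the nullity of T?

1

Row reduce to echelon form.
R3 ← R3 − (3/4)·R1: [0, 1, 17/4, -7, -3, 17/2]
R5 ← R5 + (5/8)·R1: [0, -2, -35/8, 11/2, 4, -15/4]
R3 ← R3 − R2: [0, 0, 29/4, -10, -1, 25/2]
R4 ← R4 + (2)·R2: [0, 0, -8, 2, 2, -8]
R5 ← R5 + (2)·R2: [0, 0, -83/8, 23/2, 0, -47/4]
R4 ← R4 + (32/29)·R3: [0, 0, 0, -262/29, 26/29, 168/29]
R5 ← R5 + (83/58)·R3: [0, 0, 0, -163/58, -83/58, 178/29]
R5 ← R5 − (163/524)·R4: [0, 0, 0, 0, -224/131, 568/131]
5 nonzero rows, so rank(T) = 5.
T has 6 columns; by rank–nullity, nullity = 6 − 5 = 1.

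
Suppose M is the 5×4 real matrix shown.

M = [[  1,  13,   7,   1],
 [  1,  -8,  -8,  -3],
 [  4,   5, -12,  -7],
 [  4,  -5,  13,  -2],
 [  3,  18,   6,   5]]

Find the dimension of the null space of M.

Row reduce to echelon form.
R2 ← R2 − R1: [0, -21, -15, -4]
R3 ← R3 − (4)·R1: [0, -47, -40, -11]
R4 ← R4 − (4)·R1: [0, -57, -15, -6]
R5 ← R5 − (3)·R1: [0, -21, -15, 2]
R3 ← R3 − (47/21)·R2: [0, 0, -45/7, -43/21]
R4 ← R4 − (19/7)·R2: [0, 0, 180/7, 34/7]
R5 ← R5 − R2: [0, 0, 0, 6]
R4 ← R4 + (4)·R3: [0, 0, 0, -10/3]
R5 ← R5 + (9/5)·R4: [0, 0, 0, 0]
4 nonzero rows, so rank(M) = 4.
M has 4 columns; by rank–nullity, nullity = 4 − 4 = 0.

0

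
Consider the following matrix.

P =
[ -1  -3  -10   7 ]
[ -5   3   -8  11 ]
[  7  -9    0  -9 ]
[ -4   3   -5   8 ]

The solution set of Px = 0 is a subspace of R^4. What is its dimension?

Row reduce to echelon form.
R2 ← R2 − (5)·R1: [0, 18, 42, -24]
R3 ← R3 + (7)·R1: [0, -30, -70, 40]
R4 ← R4 − (4)·R1: [0, 15, 35, -20]
R3 ← R3 + (5/3)·R2: [0, 0, 0, 0]
R4 ← R4 − (5/6)·R2: [0, 0, 0, 0]
2 nonzero rows, so rank(P) = 2.
P has 4 columns; by rank–nullity, nullity = 4 − 2 = 2.

2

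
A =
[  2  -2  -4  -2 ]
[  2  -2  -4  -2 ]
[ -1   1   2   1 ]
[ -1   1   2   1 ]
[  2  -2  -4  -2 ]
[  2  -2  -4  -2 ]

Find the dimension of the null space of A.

3

Row reduce to echelon form.
R2 ← R2 − R1: [0, 0, 0, 0]
R3 ← R3 + (1/2)·R1: [0, 0, 0, 0]
R4 ← R4 + (1/2)·R1: [0, 0, 0, 0]
R5 ← R5 − R1: [0, 0, 0, 0]
R6 ← R6 − R1: [0, 0, 0, 0]
1 nonzero row, so rank(A) = 1.
A has 4 columns; by rank–nullity, nullity = 4 − 1 = 3.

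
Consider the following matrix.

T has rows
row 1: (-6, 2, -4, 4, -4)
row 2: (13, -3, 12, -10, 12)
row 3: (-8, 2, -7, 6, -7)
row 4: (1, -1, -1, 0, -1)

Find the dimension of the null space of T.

3

Row reduce to echelon form.
R2 ← R2 + (13/6)·R1: [0, 4/3, 10/3, -4/3, 10/3]
R3 ← R3 − (4/3)·R1: [0, -2/3, -5/3, 2/3, -5/3]
R4 ← R4 + (1/6)·R1: [0, -2/3, -5/3, 2/3, -5/3]
R3 ← R3 + (1/2)·R2: [0, 0, 0, 0, 0]
R4 ← R4 + (1/2)·R2: [0, 0, 0, 0, 0]
2 nonzero rows, so rank(T) = 2.
T has 5 columns; by rank–nullity, nullity = 5 − 2 = 3.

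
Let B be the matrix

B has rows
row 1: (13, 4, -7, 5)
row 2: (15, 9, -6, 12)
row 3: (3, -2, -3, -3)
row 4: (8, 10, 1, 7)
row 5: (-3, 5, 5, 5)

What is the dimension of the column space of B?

3

Row reduce to echelon form.
R2 ← R2 − (15/13)·R1: [0, 57/13, 27/13, 81/13]
R3 ← R3 − (3/13)·R1: [0, -38/13, -18/13, -54/13]
R4 ← R4 − (8/13)·R1: [0, 98/13, 69/13, 51/13]
R5 ← R5 + (3/13)·R1: [0, 77/13, 44/13, 80/13]
R3 ← R3 + (2/3)·R2: [0, 0, 0, 0]
R4 ← R4 − (98/57)·R2: [0, 0, 33/19, -129/19]
R5 ← R5 − (77/57)·R2: [0, 0, 11/19, -43/19]
Swap R3 ↔ R4
R5 ← R5 − (1/3)·R3: [0, 0, 0, 0]
Echelon form has 3 nonzero rows, so rank(B) = 3.
The column space has dimension equal to the rank: 3.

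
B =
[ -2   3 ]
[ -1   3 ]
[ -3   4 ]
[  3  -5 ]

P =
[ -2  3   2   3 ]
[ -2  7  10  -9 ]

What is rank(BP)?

2

First compute BP:
[[ -2,  15,  26, -33],
 [ -4,  18,  28, -30],
 [ -2,  19,  34, -45],
 [  4, -26, -44,  54]]
Now row reduce the product.
R2 ← R2 − (2)·R1: [0, -12, -24, 36]
R3 ← R3 − R1: [0, 4, 8, -12]
R4 ← R4 + (2)·R1: [0, 4, 8, -12]
R3 ← R3 + (1/3)·R2: [0, 0, 0, 0]
R4 ← R4 + (1/3)·R2: [0, 0, 0, 0]
2 nonzero rows, so rank(BP) = 2.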